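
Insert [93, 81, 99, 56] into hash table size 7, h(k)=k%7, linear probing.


Insert 93: h=2 -> slot 2
Insert 81: h=4 -> slot 4
Insert 99: h=1 -> slot 1
Insert 56: h=0 -> slot 0

Table: [56, 99, 93, None, 81, None, None]


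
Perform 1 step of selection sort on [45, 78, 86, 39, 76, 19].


Initial: [45, 78, 86, 39, 76, 19]
Step 1: min=19 at 5
  Swap: [19, 78, 86, 39, 76, 45]

After 1 step: [19, 78, 86, 39, 76, 45]


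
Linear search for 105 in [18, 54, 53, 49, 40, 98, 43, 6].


i=0: 18!=105
i=1: 54!=105
i=2: 53!=105
i=3: 49!=105
i=4: 40!=105
i=5: 98!=105
i=6: 43!=105
i=7: 6!=105

Not found, 8 comps


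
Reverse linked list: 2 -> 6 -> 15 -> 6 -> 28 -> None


Step 1: curr=2, set curr.next=prev(None) | reversed so far: 2
Step 2: curr=6, set curr.next=prev(2) | reversed so far: 6 -> 2
Step 3: curr=15, set curr.next=prev(6) | reversed so far: 15 -> 6 -> 2
Step 4: curr=6, set curr.next=prev(15) | reversed so far: 6 -> 15 -> 6 -> 2
Step 5: curr=28, set curr.next=prev(6) | reversed so far: 28 -> 6 -> 15 -> 6 -> 2

28 -> 6 -> 15 -> 6 -> 2 -> None


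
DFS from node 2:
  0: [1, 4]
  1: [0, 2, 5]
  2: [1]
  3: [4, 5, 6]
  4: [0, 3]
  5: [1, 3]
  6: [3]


Visit 2, push [1]
Visit 1, push [5, 0]
Visit 0, push [4]
Visit 4, push [3]
Visit 3, push [6, 5]
Visit 5, push []
Visit 6, push []

DFS order: [2, 1, 0, 4, 3, 5, 6]


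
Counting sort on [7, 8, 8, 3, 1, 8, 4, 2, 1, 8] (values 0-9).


Input: [7, 8, 8, 3, 1, 8, 4, 2, 1, 8]
Counts: [0, 2, 1, 1, 1, 0, 0, 1, 4, 0]

Sorted: [1, 1, 2, 3, 4, 7, 8, 8, 8, 8]


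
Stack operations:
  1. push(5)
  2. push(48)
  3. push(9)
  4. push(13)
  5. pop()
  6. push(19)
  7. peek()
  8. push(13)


push(5) -> [5]
push(48) -> [5, 48]
push(9) -> [5, 48, 9]
push(13) -> [5, 48, 9, 13]
pop()->13, [5, 48, 9]
push(19) -> [5, 48, 9, 19]
peek()->19
push(13) -> [5, 48, 9, 19, 13]

Final stack: [5, 48, 9, 19, 13]


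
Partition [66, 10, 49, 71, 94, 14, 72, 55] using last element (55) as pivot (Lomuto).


Pivot: 55
  10 <= 55: swap -> [10, 66, 49, 71, 94, 14, 72, 55]
  49 <= 55: swap -> [10, 49, 66, 71, 94, 14, 72, 55]
  14 <= 55: swap -> [10, 49, 14, 71, 94, 66, 72, 55]
Place pivot at 3: [10, 49, 14, 55, 94, 66, 72, 71]

Partitioned: [10, 49, 14, 55, 94, 66, 72, 71]


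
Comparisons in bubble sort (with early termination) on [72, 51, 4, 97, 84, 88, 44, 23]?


Algorithm: bubble sort (with early termination)
Input: [72, 51, 4, 97, 84, 88, 44, 23]
Sorted: [4, 23, 44, 51, 72, 84, 88, 97]

28


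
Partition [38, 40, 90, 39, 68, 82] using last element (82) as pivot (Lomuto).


Pivot: 82
  38 <= 82: advance i (no swap)
  40 <= 82: advance i (no swap)
  39 <= 82: swap -> [38, 40, 39, 90, 68, 82]
  68 <= 82: swap -> [38, 40, 39, 68, 90, 82]
Place pivot at 4: [38, 40, 39, 68, 82, 90]

Partitioned: [38, 40, 39, 68, 82, 90]


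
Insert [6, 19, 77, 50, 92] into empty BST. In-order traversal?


Insert 6: root
Insert 19: R from 6
Insert 77: R from 6 -> R from 19
Insert 50: R from 6 -> R from 19 -> L from 77
Insert 92: R from 6 -> R from 19 -> R from 77

In-order: [6, 19, 50, 77, 92]


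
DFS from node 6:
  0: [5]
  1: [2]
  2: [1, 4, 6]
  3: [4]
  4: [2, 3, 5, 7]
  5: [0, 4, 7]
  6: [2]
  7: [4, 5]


Visit 6, push [2]
Visit 2, push [4, 1]
Visit 1, push []
Visit 4, push [7, 5, 3]
Visit 3, push []
Visit 5, push [7, 0]
Visit 0, push []
Visit 7, push []

DFS order: [6, 2, 1, 4, 3, 5, 0, 7]


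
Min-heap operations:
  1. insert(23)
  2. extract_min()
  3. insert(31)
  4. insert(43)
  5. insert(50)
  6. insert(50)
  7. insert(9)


insert(23) -> [23]
extract_min()->23, []
insert(31) -> [31]
insert(43) -> [31, 43]
insert(50) -> [31, 43, 50]
insert(50) -> [31, 43, 50, 50]
insert(9) -> [9, 31, 50, 50, 43]

Final heap: [9, 31, 50, 50, 43]


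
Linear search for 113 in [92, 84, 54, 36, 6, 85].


i=0: 92!=113
i=1: 84!=113
i=2: 54!=113
i=3: 36!=113
i=4: 6!=113
i=5: 85!=113

Not found, 6 comps


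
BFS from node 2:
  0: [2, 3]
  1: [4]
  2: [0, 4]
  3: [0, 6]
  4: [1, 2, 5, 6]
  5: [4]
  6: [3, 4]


Visit 2, enqueue [0, 4]
Visit 0, enqueue [3]
Visit 4, enqueue [1, 5, 6]
Visit 3, enqueue []
Visit 1, enqueue []
Visit 5, enqueue []
Visit 6, enqueue []

BFS order: [2, 0, 4, 3, 1, 5, 6]


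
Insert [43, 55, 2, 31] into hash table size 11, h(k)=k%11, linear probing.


Insert 43: h=10 -> slot 10
Insert 55: h=0 -> slot 0
Insert 2: h=2 -> slot 2
Insert 31: h=9 -> slot 9

Table: [55, None, 2, None, None, None, None, None, None, 31, 43]


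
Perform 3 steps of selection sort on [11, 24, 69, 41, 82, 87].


Initial: [11, 24, 69, 41, 82, 87]
Step 1: min=11 at 0
  Swap: [11, 24, 69, 41, 82, 87]
Step 2: min=24 at 1
  Swap: [11, 24, 69, 41, 82, 87]
Step 3: min=41 at 3
  Swap: [11, 24, 41, 69, 82, 87]

After 3 steps: [11, 24, 41, 69, 82, 87]


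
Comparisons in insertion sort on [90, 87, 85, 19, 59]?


Algorithm: insertion sort
Input: [90, 87, 85, 19, 59]
Sorted: [19, 59, 85, 87, 90]

10


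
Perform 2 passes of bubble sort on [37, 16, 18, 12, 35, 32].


Initial: [37, 16, 18, 12, 35, 32]
Pass 1: [16, 18, 12, 35, 32, 37] (5 swaps)
Pass 2: [16, 12, 18, 32, 35, 37] (2 swaps)

After 2 passes: [16, 12, 18, 32, 35, 37]


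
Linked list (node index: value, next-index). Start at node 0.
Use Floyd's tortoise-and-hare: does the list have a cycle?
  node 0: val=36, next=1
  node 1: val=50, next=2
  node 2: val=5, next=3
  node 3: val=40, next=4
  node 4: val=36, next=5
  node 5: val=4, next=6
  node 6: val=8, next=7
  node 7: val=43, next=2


Floyd's tortoise (slow, +1) and hare (fast, +2):
  init: slow=0, fast=0
  step 1: slow=1, fast=2
  step 2: slow=2, fast=4
  step 3: slow=3, fast=6
  step 4: slow=4, fast=2
  step 5: slow=5, fast=4
  step 6: slow=6, fast=6
  slow == fast at node 6: cycle detected

Cycle: yes


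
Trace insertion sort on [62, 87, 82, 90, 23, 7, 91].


Initial: [62, 87, 82, 90, 23, 7, 91]
Insert 87: [62, 87, 82, 90, 23, 7, 91]
Insert 82: [62, 82, 87, 90, 23, 7, 91]
Insert 90: [62, 82, 87, 90, 23, 7, 91]
Insert 23: [23, 62, 82, 87, 90, 7, 91]
Insert 7: [7, 23, 62, 82, 87, 90, 91]
Insert 91: [7, 23, 62, 82, 87, 90, 91]

Sorted: [7, 23, 62, 82, 87, 90, 91]


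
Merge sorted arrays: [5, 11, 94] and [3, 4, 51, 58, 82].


Take 3 from B
Take 4 from B
Take 5 from A
Take 11 from A
Take 51 from B
Take 58 from B
Take 82 from B

Merged: [3, 4, 5, 11, 51, 58, 82, 94]


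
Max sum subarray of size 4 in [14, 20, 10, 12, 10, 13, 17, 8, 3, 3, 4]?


[0:4]: 56
[1:5]: 52
[2:6]: 45
[3:7]: 52
[4:8]: 48
[5:9]: 41
[6:10]: 31
[7:11]: 18

Max: 56 at [0:4]


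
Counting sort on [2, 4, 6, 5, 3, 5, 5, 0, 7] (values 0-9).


Input: [2, 4, 6, 5, 3, 5, 5, 0, 7]
Counts: [1, 0, 1, 1, 1, 3, 1, 1, 0, 0]

Sorted: [0, 2, 3, 4, 5, 5, 5, 6, 7]


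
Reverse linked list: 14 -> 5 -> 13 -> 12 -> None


Step 1: curr=14, set curr.next=prev(None) | reversed so far: 14
Step 2: curr=5, set curr.next=prev(14) | reversed so far: 5 -> 14
Step 3: curr=13, set curr.next=prev(5) | reversed so far: 13 -> 5 -> 14
Step 4: curr=12, set curr.next=prev(13) | reversed so far: 12 -> 13 -> 5 -> 14

12 -> 13 -> 5 -> 14 -> None


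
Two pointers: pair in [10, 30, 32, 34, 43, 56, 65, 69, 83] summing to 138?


lo=0(10)+hi=8(83)=93
lo=1(30)+hi=8(83)=113
lo=2(32)+hi=8(83)=115
lo=3(34)+hi=8(83)=117
lo=4(43)+hi=8(83)=126
lo=5(56)+hi=8(83)=139
lo=5(56)+hi=7(69)=125
lo=6(65)+hi=7(69)=134

No pair found


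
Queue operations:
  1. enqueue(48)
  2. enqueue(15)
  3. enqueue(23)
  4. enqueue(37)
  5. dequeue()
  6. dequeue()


enqueue(48) -> [48]
enqueue(15) -> [48, 15]
enqueue(23) -> [48, 15, 23]
enqueue(37) -> [48, 15, 23, 37]
dequeue()->48, [15, 23, 37]
dequeue()->15, [23, 37]

Final queue: [23, 37]


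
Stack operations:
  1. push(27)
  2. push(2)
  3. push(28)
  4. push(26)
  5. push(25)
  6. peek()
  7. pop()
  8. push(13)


push(27) -> [27]
push(2) -> [27, 2]
push(28) -> [27, 2, 28]
push(26) -> [27, 2, 28, 26]
push(25) -> [27, 2, 28, 26, 25]
peek()->25
pop()->25, [27, 2, 28, 26]
push(13) -> [27, 2, 28, 26, 13]

Final stack: [27, 2, 28, 26, 13]


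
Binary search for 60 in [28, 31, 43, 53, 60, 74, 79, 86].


Step 1: lo=0, hi=7, mid=3, val=53
Step 2: lo=4, hi=7, mid=5, val=74
Step 3: lo=4, hi=4, mid=4, val=60

Found at index 4


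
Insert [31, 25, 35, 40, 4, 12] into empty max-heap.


Insert 31: [31]
Insert 25: [31, 25]
Insert 35: [35, 25, 31]
Insert 40: [40, 35, 31, 25]
Insert 4: [40, 35, 31, 25, 4]
Insert 12: [40, 35, 31, 25, 4, 12]

Final heap: [40, 35, 31, 25, 4, 12]


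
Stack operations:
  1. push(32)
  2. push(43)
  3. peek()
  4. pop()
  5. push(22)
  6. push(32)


push(32) -> [32]
push(43) -> [32, 43]
peek()->43
pop()->43, [32]
push(22) -> [32, 22]
push(32) -> [32, 22, 32]

Final stack: [32, 22, 32]


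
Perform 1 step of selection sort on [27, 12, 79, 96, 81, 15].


Initial: [27, 12, 79, 96, 81, 15]
Step 1: min=12 at 1
  Swap: [12, 27, 79, 96, 81, 15]

After 1 step: [12, 27, 79, 96, 81, 15]


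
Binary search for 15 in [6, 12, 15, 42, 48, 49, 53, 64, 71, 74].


Step 1: lo=0, hi=9, mid=4, val=48
Step 2: lo=0, hi=3, mid=1, val=12
Step 3: lo=2, hi=3, mid=2, val=15

Found at index 2


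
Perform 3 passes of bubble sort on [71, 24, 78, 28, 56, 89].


Initial: [71, 24, 78, 28, 56, 89]
Pass 1: [24, 71, 28, 56, 78, 89] (3 swaps)
Pass 2: [24, 28, 56, 71, 78, 89] (2 swaps)
Pass 3: [24, 28, 56, 71, 78, 89] (0 swaps)

After 3 passes: [24, 28, 56, 71, 78, 89]


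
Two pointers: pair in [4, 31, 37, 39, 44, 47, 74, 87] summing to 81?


lo=0(4)+hi=7(87)=91
lo=0(4)+hi=6(74)=78
lo=1(31)+hi=6(74)=105
lo=1(31)+hi=5(47)=78
lo=2(37)+hi=5(47)=84
lo=2(37)+hi=4(44)=81

Yes: 37+44=81


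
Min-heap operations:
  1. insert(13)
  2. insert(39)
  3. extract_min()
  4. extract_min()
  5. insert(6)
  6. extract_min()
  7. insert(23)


insert(13) -> [13]
insert(39) -> [13, 39]
extract_min()->13, [39]
extract_min()->39, []
insert(6) -> [6]
extract_min()->6, []
insert(23) -> [23]

Final heap: [23]


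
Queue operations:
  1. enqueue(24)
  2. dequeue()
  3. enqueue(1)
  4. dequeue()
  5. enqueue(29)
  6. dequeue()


enqueue(24) -> [24]
dequeue()->24, []
enqueue(1) -> [1]
dequeue()->1, []
enqueue(29) -> [29]
dequeue()->29, []

Final queue: []


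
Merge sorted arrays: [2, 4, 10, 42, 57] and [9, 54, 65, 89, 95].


Take 2 from A
Take 4 from A
Take 9 from B
Take 10 from A
Take 42 from A
Take 54 from B
Take 57 from A

Merged: [2, 4, 9, 10, 42, 54, 57, 65, 89, 95]


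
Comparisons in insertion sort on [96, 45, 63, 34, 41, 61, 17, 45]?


Algorithm: insertion sort
Input: [96, 45, 63, 34, 41, 61, 17, 45]
Sorted: [17, 34, 41, 45, 45, 61, 63, 96]

23


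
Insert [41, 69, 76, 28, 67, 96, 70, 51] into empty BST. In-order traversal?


Insert 41: root
Insert 69: R from 41
Insert 76: R from 41 -> R from 69
Insert 28: L from 41
Insert 67: R from 41 -> L from 69
Insert 96: R from 41 -> R from 69 -> R from 76
Insert 70: R from 41 -> R from 69 -> L from 76
Insert 51: R from 41 -> L from 69 -> L from 67

In-order: [28, 41, 51, 67, 69, 70, 76, 96]


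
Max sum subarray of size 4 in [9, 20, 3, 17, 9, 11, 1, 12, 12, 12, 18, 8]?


[0:4]: 49
[1:5]: 49
[2:6]: 40
[3:7]: 38
[4:8]: 33
[5:9]: 36
[6:10]: 37
[7:11]: 54
[8:12]: 50

Max: 54 at [7:11]


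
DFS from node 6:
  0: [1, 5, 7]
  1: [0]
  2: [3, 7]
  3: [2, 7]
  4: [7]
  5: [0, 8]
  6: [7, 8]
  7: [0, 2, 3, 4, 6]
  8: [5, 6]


Visit 6, push [8, 7]
Visit 7, push [4, 3, 2, 0]
Visit 0, push [5, 1]
Visit 1, push []
Visit 5, push [8]
Visit 8, push []
Visit 2, push [3]
Visit 3, push []
Visit 4, push []

DFS order: [6, 7, 0, 1, 5, 8, 2, 3, 4]


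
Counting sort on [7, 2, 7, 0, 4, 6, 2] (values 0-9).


Input: [7, 2, 7, 0, 4, 6, 2]
Counts: [1, 0, 2, 0, 1, 0, 1, 2, 0, 0]

Sorted: [0, 2, 2, 4, 6, 7, 7]


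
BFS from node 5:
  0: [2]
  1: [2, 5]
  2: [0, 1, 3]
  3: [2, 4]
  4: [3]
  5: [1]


Visit 5, enqueue [1]
Visit 1, enqueue [2]
Visit 2, enqueue [0, 3]
Visit 0, enqueue []
Visit 3, enqueue [4]
Visit 4, enqueue []

BFS order: [5, 1, 2, 0, 3, 4]


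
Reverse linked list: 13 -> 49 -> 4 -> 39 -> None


Step 1: curr=13, set curr.next=prev(None) | reversed so far: 13
Step 2: curr=49, set curr.next=prev(13) | reversed so far: 49 -> 13
Step 3: curr=4, set curr.next=prev(49) | reversed so far: 4 -> 49 -> 13
Step 4: curr=39, set curr.next=prev(4) | reversed so far: 39 -> 4 -> 49 -> 13

39 -> 4 -> 49 -> 13 -> None


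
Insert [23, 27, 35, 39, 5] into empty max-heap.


Insert 23: [23]
Insert 27: [27, 23]
Insert 35: [35, 23, 27]
Insert 39: [39, 35, 27, 23]
Insert 5: [39, 35, 27, 23, 5]

Final heap: [39, 35, 27, 23, 5]


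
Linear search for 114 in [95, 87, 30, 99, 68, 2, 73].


i=0: 95!=114
i=1: 87!=114
i=2: 30!=114
i=3: 99!=114
i=4: 68!=114
i=5: 2!=114
i=6: 73!=114

Not found, 7 comps


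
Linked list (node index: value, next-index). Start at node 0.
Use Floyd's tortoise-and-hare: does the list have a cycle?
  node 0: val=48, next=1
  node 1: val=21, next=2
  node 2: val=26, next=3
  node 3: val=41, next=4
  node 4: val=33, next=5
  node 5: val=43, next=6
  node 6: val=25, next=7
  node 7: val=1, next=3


Floyd's tortoise (slow, +1) and hare (fast, +2):
  init: slow=0, fast=0
  step 1: slow=1, fast=2
  step 2: slow=2, fast=4
  step 3: slow=3, fast=6
  step 4: slow=4, fast=3
  step 5: slow=5, fast=5
  slow == fast at node 5: cycle detected

Cycle: yes


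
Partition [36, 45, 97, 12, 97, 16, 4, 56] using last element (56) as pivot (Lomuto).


Pivot: 56
  36 <= 56: advance i (no swap)
  45 <= 56: advance i (no swap)
  12 <= 56: swap -> [36, 45, 12, 97, 97, 16, 4, 56]
  16 <= 56: swap -> [36, 45, 12, 16, 97, 97, 4, 56]
  4 <= 56: swap -> [36, 45, 12, 16, 4, 97, 97, 56]
Place pivot at 5: [36, 45, 12, 16, 4, 56, 97, 97]

Partitioned: [36, 45, 12, 16, 4, 56, 97, 97]


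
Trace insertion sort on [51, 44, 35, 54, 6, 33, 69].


Initial: [51, 44, 35, 54, 6, 33, 69]
Insert 44: [44, 51, 35, 54, 6, 33, 69]
Insert 35: [35, 44, 51, 54, 6, 33, 69]
Insert 54: [35, 44, 51, 54, 6, 33, 69]
Insert 6: [6, 35, 44, 51, 54, 33, 69]
Insert 33: [6, 33, 35, 44, 51, 54, 69]
Insert 69: [6, 33, 35, 44, 51, 54, 69]

Sorted: [6, 33, 35, 44, 51, 54, 69]


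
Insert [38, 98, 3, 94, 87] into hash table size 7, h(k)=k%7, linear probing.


Insert 38: h=3 -> slot 3
Insert 98: h=0 -> slot 0
Insert 3: h=3, 1 probes -> slot 4
Insert 94: h=3, 2 probes -> slot 5
Insert 87: h=3, 3 probes -> slot 6

Table: [98, None, None, 38, 3, 94, 87]


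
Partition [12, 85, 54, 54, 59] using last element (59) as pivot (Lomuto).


Pivot: 59
  12 <= 59: advance i (no swap)
  54 <= 59: swap -> [12, 54, 85, 54, 59]
  54 <= 59: swap -> [12, 54, 54, 85, 59]
Place pivot at 3: [12, 54, 54, 59, 85]

Partitioned: [12, 54, 54, 59, 85]


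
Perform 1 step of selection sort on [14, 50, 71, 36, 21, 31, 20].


Initial: [14, 50, 71, 36, 21, 31, 20]
Step 1: min=14 at 0
  Swap: [14, 50, 71, 36, 21, 31, 20]

After 1 step: [14, 50, 71, 36, 21, 31, 20]


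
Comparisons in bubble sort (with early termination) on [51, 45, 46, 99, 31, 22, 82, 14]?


Algorithm: bubble sort (with early termination)
Input: [51, 45, 46, 99, 31, 22, 82, 14]
Sorted: [14, 22, 31, 45, 46, 51, 82, 99]

28


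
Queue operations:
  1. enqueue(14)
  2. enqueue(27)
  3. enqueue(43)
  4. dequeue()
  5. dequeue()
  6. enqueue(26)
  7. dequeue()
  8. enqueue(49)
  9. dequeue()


enqueue(14) -> [14]
enqueue(27) -> [14, 27]
enqueue(43) -> [14, 27, 43]
dequeue()->14, [27, 43]
dequeue()->27, [43]
enqueue(26) -> [43, 26]
dequeue()->43, [26]
enqueue(49) -> [26, 49]
dequeue()->26, [49]

Final queue: [49]


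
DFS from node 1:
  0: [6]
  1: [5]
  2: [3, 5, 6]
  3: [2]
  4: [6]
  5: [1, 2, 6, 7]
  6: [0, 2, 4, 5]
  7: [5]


Visit 1, push [5]
Visit 5, push [7, 6, 2]
Visit 2, push [6, 3]
Visit 3, push []
Visit 6, push [4, 0]
Visit 0, push []
Visit 4, push []
Visit 7, push []

DFS order: [1, 5, 2, 3, 6, 0, 4, 7]


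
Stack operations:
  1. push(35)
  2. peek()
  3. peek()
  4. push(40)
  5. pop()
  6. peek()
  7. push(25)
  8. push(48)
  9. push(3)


push(35) -> [35]
peek()->35
peek()->35
push(40) -> [35, 40]
pop()->40, [35]
peek()->35
push(25) -> [35, 25]
push(48) -> [35, 25, 48]
push(3) -> [35, 25, 48, 3]

Final stack: [35, 25, 48, 3]


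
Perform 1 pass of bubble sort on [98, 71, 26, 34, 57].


Initial: [98, 71, 26, 34, 57]
Pass 1: [71, 26, 34, 57, 98] (4 swaps)

After 1 pass: [71, 26, 34, 57, 98]


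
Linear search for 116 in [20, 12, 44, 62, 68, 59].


i=0: 20!=116
i=1: 12!=116
i=2: 44!=116
i=3: 62!=116
i=4: 68!=116
i=5: 59!=116

Not found, 6 comps


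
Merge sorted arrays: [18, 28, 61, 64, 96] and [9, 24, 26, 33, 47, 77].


Take 9 from B
Take 18 from A
Take 24 from B
Take 26 from B
Take 28 from A
Take 33 from B
Take 47 from B
Take 61 from A
Take 64 from A
Take 77 from B

Merged: [9, 18, 24, 26, 28, 33, 47, 61, 64, 77, 96]


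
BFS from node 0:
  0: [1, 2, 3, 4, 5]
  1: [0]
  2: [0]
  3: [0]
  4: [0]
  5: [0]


Visit 0, enqueue [1, 2, 3, 4, 5]
Visit 1, enqueue []
Visit 2, enqueue []
Visit 3, enqueue []
Visit 4, enqueue []
Visit 5, enqueue []

BFS order: [0, 1, 2, 3, 4, 5]


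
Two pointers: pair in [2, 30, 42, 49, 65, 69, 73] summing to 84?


lo=0(2)+hi=6(73)=75
lo=1(30)+hi=6(73)=103
lo=1(30)+hi=5(69)=99
lo=1(30)+hi=4(65)=95
lo=1(30)+hi=3(49)=79
lo=2(42)+hi=3(49)=91

No pair found


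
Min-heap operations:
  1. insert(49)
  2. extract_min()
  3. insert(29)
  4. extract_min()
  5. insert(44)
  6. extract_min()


insert(49) -> [49]
extract_min()->49, []
insert(29) -> [29]
extract_min()->29, []
insert(44) -> [44]
extract_min()->44, []

Final heap: []


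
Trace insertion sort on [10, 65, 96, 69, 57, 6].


Initial: [10, 65, 96, 69, 57, 6]
Insert 65: [10, 65, 96, 69, 57, 6]
Insert 96: [10, 65, 96, 69, 57, 6]
Insert 69: [10, 65, 69, 96, 57, 6]
Insert 57: [10, 57, 65, 69, 96, 6]
Insert 6: [6, 10, 57, 65, 69, 96]

Sorted: [6, 10, 57, 65, 69, 96]


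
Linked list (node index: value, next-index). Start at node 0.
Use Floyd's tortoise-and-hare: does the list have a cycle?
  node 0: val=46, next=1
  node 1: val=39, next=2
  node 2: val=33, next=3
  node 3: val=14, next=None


Floyd's tortoise (slow, +1) and hare (fast, +2):
  init: slow=0, fast=0
  step 1: slow=1, fast=2
  step 2: fast 2->3->None, no cycle

Cycle: no


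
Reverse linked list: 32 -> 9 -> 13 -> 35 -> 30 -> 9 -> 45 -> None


Step 1: curr=32, set curr.next=prev(None) | reversed so far: 32
Step 2: curr=9, set curr.next=prev(32) | reversed so far: 9 -> 32
Step 3: curr=13, set curr.next=prev(9) | reversed so far: 13 -> 9 -> 32
Step 4: curr=35, set curr.next=prev(13) | reversed so far: 35 -> 13 -> 9 -> 32
Step 5: curr=30, set curr.next=prev(35) | reversed so far: 30 -> 35 -> 13 -> 9 -> 32
Step 6: curr=9, set curr.next=prev(30) | reversed so far: 9 -> 30 -> 35 -> 13 -> 9 -> 32
Step 7: curr=45, set curr.next=prev(9) | reversed so far: 45 -> 9 -> 30 -> 35 -> 13 -> 9 -> 32

45 -> 9 -> 30 -> 35 -> 13 -> 9 -> 32 -> None


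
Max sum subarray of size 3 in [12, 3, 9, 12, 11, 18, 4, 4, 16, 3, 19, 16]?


[0:3]: 24
[1:4]: 24
[2:5]: 32
[3:6]: 41
[4:7]: 33
[5:8]: 26
[6:9]: 24
[7:10]: 23
[8:11]: 38
[9:12]: 38

Max: 41 at [3:6]


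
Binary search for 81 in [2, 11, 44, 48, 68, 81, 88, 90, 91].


Step 1: lo=0, hi=8, mid=4, val=68
Step 2: lo=5, hi=8, mid=6, val=88
Step 3: lo=5, hi=5, mid=5, val=81

Found at index 5


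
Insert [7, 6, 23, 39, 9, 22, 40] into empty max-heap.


Insert 7: [7]
Insert 6: [7, 6]
Insert 23: [23, 6, 7]
Insert 39: [39, 23, 7, 6]
Insert 9: [39, 23, 7, 6, 9]
Insert 22: [39, 23, 22, 6, 9, 7]
Insert 40: [40, 23, 39, 6, 9, 7, 22]

Final heap: [40, 23, 39, 6, 9, 7, 22]


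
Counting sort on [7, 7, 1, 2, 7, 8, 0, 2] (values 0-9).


Input: [7, 7, 1, 2, 7, 8, 0, 2]
Counts: [1, 1, 2, 0, 0, 0, 0, 3, 1, 0]

Sorted: [0, 1, 2, 2, 7, 7, 7, 8]


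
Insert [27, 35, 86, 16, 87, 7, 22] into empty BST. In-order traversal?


Insert 27: root
Insert 35: R from 27
Insert 86: R from 27 -> R from 35
Insert 16: L from 27
Insert 87: R from 27 -> R from 35 -> R from 86
Insert 7: L from 27 -> L from 16
Insert 22: L from 27 -> R from 16

In-order: [7, 16, 22, 27, 35, 86, 87]


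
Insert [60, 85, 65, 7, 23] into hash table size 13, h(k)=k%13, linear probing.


Insert 60: h=8 -> slot 8
Insert 85: h=7 -> slot 7
Insert 65: h=0 -> slot 0
Insert 7: h=7, 2 probes -> slot 9
Insert 23: h=10 -> slot 10

Table: [65, None, None, None, None, None, None, 85, 60, 7, 23, None, None]


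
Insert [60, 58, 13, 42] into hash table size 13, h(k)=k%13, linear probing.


Insert 60: h=8 -> slot 8
Insert 58: h=6 -> slot 6
Insert 13: h=0 -> slot 0
Insert 42: h=3 -> slot 3

Table: [13, None, None, 42, None, None, 58, None, 60, None, None, None, None]


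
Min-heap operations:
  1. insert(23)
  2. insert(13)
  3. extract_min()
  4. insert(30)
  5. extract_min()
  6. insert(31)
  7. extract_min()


insert(23) -> [23]
insert(13) -> [13, 23]
extract_min()->13, [23]
insert(30) -> [23, 30]
extract_min()->23, [30]
insert(31) -> [30, 31]
extract_min()->30, [31]

Final heap: [31]


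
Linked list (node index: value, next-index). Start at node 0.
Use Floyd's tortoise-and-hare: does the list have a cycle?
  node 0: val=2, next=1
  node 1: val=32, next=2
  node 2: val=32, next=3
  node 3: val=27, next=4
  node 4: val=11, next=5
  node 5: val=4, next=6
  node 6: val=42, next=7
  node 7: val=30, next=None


Floyd's tortoise (slow, +1) and hare (fast, +2):
  init: slow=0, fast=0
  step 1: slow=1, fast=2
  step 2: slow=2, fast=4
  step 3: slow=3, fast=6
  step 4: fast 6->7->None, no cycle

Cycle: no


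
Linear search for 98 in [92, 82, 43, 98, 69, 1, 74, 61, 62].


i=0: 92!=98
i=1: 82!=98
i=2: 43!=98
i=3: 98==98 found!

Found at 3, 4 comps


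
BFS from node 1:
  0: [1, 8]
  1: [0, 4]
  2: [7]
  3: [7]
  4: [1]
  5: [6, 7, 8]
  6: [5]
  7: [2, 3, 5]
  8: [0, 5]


Visit 1, enqueue [0, 4]
Visit 0, enqueue [8]
Visit 4, enqueue []
Visit 8, enqueue [5]
Visit 5, enqueue [6, 7]
Visit 6, enqueue []
Visit 7, enqueue [2, 3]
Visit 2, enqueue []
Visit 3, enqueue []

BFS order: [1, 0, 4, 8, 5, 6, 7, 2, 3]


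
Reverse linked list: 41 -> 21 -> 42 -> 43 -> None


Step 1: curr=41, set curr.next=prev(None) | reversed so far: 41
Step 2: curr=21, set curr.next=prev(41) | reversed so far: 21 -> 41
Step 3: curr=42, set curr.next=prev(21) | reversed so far: 42 -> 21 -> 41
Step 4: curr=43, set curr.next=prev(42) | reversed so far: 43 -> 42 -> 21 -> 41

43 -> 42 -> 21 -> 41 -> None


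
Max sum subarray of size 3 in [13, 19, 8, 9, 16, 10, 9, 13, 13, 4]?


[0:3]: 40
[1:4]: 36
[2:5]: 33
[3:6]: 35
[4:7]: 35
[5:8]: 32
[6:9]: 35
[7:10]: 30

Max: 40 at [0:3]


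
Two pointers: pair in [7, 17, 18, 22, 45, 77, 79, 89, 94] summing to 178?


lo=0(7)+hi=8(94)=101
lo=1(17)+hi=8(94)=111
lo=2(18)+hi=8(94)=112
lo=3(22)+hi=8(94)=116
lo=4(45)+hi=8(94)=139
lo=5(77)+hi=8(94)=171
lo=6(79)+hi=8(94)=173
lo=7(89)+hi=8(94)=183

No pair found


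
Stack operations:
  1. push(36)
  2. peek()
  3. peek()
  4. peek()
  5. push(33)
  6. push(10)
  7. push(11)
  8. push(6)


push(36) -> [36]
peek()->36
peek()->36
peek()->36
push(33) -> [36, 33]
push(10) -> [36, 33, 10]
push(11) -> [36, 33, 10, 11]
push(6) -> [36, 33, 10, 11, 6]

Final stack: [36, 33, 10, 11, 6]


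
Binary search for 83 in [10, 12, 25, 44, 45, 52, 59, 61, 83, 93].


Step 1: lo=0, hi=9, mid=4, val=45
Step 2: lo=5, hi=9, mid=7, val=61
Step 3: lo=8, hi=9, mid=8, val=83

Found at index 8


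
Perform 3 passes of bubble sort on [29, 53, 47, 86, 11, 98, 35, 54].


Initial: [29, 53, 47, 86, 11, 98, 35, 54]
Pass 1: [29, 47, 53, 11, 86, 35, 54, 98] (4 swaps)
Pass 2: [29, 47, 11, 53, 35, 54, 86, 98] (3 swaps)
Pass 3: [29, 11, 47, 35, 53, 54, 86, 98] (2 swaps)

After 3 passes: [29, 11, 47, 35, 53, 54, 86, 98]


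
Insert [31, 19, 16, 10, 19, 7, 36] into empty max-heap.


Insert 31: [31]
Insert 19: [31, 19]
Insert 16: [31, 19, 16]
Insert 10: [31, 19, 16, 10]
Insert 19: [31, 19, 16, 10, 19]
Insert 7: [31, 19, 16, 10, 19, 7]
Insert 36: [36, 19, 31, 10, 19, 7, 16]

Final heap: [36, 19, 31, 10, 19, 7, 16]


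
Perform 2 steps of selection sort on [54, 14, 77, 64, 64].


Initial: [54, 14, 77, 64, 64]
Step 1: min=14 at 1
  Swap: [14, 54, 77, 64, 64]
Step 2: min=54 at 1
  Swap: [14, 54, 77, 64, 64]

After 2 steps: [14, 54, 77, 64, 64]


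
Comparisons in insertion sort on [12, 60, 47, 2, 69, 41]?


Algorithm: insertion sort
Input: [12, 60, 47, 2, 69, 41]
Sorted: [2, 12, 41, 47, 60, 69]

11


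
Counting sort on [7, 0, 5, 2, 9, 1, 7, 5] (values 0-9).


Input: [7, 0, 5, 2, 9, 1, 7, 5]
Counts: [1, 1, 1, 0, 0, 2, 0, 2, 0, 1]

Sorted: [0, 1, 2, 5, 5, 7, 7, 9]


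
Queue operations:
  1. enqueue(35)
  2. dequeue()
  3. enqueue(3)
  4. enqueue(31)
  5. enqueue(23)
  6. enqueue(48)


enqueue(35) -> [35]
dequeue()->35, []
enqueue(3) -> [3]
enqueue(31) -> [3, 31]
enqueue(23) -> [3, 31, 23]
enqueue(48) -> [3, 31, 23, 48]

Final queue: [3, 31, 23, 48]


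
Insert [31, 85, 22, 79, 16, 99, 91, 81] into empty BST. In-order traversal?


Insert 31: root
Insert 85: R from 31
Insert 22: L from 31
Insert 79: R from 31 -> L from 85
Insert 16: L from 31 -> L from 22
Insert 99: R from 31 -> R from 85
Insert 91: R from 31 -> R from 85 -> L from 99
Insert 81: R from 31 -> L from 85 -> R from 79

In-order: [16, 22, 31, 79, 81, 85, 91, 99]


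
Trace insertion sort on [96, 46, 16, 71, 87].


Initial: [96, 46, 16, 71, 87]
Insert 46: [46, 96, 16, 71, 87]
Insert 16: [16, 46, 96, 71, 87]
Insert 71: [16, 46, 71, 96, 87]
Insert 87: [16, 46, 71, 87, 96]

Sorted: [16, 46, 71, 87, 96]


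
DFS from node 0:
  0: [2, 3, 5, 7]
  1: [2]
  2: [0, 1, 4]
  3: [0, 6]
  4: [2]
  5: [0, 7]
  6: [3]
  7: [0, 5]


Visit 0, push [7, 5, 3, 2]
Visit 2, push [4, 1]
Visit 1, push []
Visit 4, push []
Visit 3, push [6]
Visit 6, push []
Visit 5, push [7]
Visit 7, push []

DFS order: [0, 2, 1, 4, 3, 6, 5, 7]


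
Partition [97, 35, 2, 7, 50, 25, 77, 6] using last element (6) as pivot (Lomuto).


Pivot: 6
  2 <= 6: swap -> [2, 35, 97, 7, 50, 25, 77, 6]
Place pivot at 1: [2, 6, 97, 7, 50, 25, 77, 35]

Partitioned: [2, 6, 97, 7, 50, 25, 77, 35]


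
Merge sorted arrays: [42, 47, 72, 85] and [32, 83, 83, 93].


Take 32 from B
Take 42 from A
Take 47 from A
Take 72 from A
Take 83 from B
Take 83 from B
Take 85 from A

Merged: [32, 42, 47, 72, 83, 83, 85, 93]


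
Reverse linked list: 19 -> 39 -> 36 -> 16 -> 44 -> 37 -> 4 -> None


Step 1: curr=19, set curr.next=prev(None) | reversed so far: 19
Step 2: curr=39, set curr.next=prev(19) | reversed so far: 39 -> 19
Step 3: curr=36, set curr.next=prev(39) | reversed so far: 36 -> 39 -> 19
Step 4: curr=16, set curr.next=prev(36) | reversed so far: 16 -> 36 -> 39 -> 19
Step 5: curr=44, set curr.next=prev(16) | reversed so far: 44 -> 16 -> 36 -> 39 -> 19
Step 6: curr=37, set curr.next=prev(44) | reversed so far: 37 -> 44 -> 16 -> 36 -> 39 -> 19
Step 7: curr=4, set curr.next=prev(37) | reversed so far: 4 -> 37 -> 44 -> 16 -> 36 -> 39 -> 19

4 -> 37 -> 44 -> 16 -> 36 -> 39 -> 19 -> None


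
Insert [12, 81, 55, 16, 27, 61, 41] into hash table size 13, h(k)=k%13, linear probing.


Insert 12: h=12 -> slot 12
Insert 81: h=3 -> slot 3
Insert 55: h=3, 1 probes -> slot 4
Insert 16: h=3, 2 probes -> slot 5
Insert 27: h=1 -> slot 1
Insert 61: h=9 -> slot 9
Insert 41: h=2 -> slot 2

Table: [None, 27, 41, 81, 55, 16, None, None, None, 61, None, None, 12]


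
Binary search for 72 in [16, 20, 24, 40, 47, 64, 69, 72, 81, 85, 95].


Step 1: lo=0, hi=10, mid=5, val=64
Step 2: lo=6, hi=10, mid=8, val=81
Step 3: lo=6, hi=7, mid=6, val=69
Step 4: lo=7, hi=7, mid=7, val=72

Found at index 7


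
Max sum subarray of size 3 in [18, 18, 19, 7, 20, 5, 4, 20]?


[0:3]: 55
[1:4]: 44
[2:5]: 46
[3:6]: 32
[4:7]: 29
[5:8]: 29

Max: 55 at [0:3]


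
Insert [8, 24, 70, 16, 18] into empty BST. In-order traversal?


Insert 8: root
Insert 24: R from 8
Insert 70: R from 8 -> R from 24
Insert 16: R from 8 -> L from 24
Insert 18: R from 8 -> L from 24 -> R from 16

In-order: [8, 16, 18, 24, 70]


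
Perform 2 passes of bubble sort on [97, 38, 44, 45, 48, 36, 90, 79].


Initial: [97, 38, 44, 45, 48, 36, 90, 79]
Pass 1: [38, 44, 45, 48, 36, 90, 79, 97] (7 swaps)
Pass 2: [38, 44, 45, 36, 48, 79, 90, 97] (2 swaps)

After 2 passes: [38, 44, 45, 36, 48, 79, 90, 97]


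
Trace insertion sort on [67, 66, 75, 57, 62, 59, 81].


Initial: [67, 66, 75, 57, 62, 59, 81]
Insert 66: [66, 67, 75, 57, 62, 59, 81]
Insert 75: [66, 67, 75, 57, 62, 59, 81]
Insert 57: [57, 66, 67, 75, 62, 59, 81]
Insert 62: [57, 62, 66, 67, 75, 59, 81]
Insert 59: [57, 59, 62, 66, 67, 75, 81]
Insert 81: [57, 59, 62, 66, 67, 75, 81]

Sorted: [57, 59, 62, 66, 67, 75, 81]


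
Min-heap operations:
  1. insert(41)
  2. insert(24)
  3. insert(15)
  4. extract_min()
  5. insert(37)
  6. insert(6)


insert(41) -> [41]
insert(24) -> [24, 41]
insert(15) -> [15, 41, 24]
extract_min()->15, [24, 41]
insert(37) -> [24, 41, 37]
insert(6) -> [6, 24, 37, 41]

Final heap: [6, 24, 37, 41]


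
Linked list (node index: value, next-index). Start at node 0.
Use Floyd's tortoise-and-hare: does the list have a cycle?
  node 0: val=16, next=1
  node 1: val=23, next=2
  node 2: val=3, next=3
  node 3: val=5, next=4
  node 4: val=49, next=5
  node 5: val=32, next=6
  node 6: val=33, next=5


Floyd's tortoise (slow, +1) and hare (fast, +2):
  init: slow=0, fast=0
  step 1: slow=1, fast=2
  step 2: slow=2, fast=4
  step 3: slow=3, fast=6
  step 4: slow=4, fast=6
  step 5: slow=5, fast=6
  step 6: slow=6, fast=6
  slow == fast at node 6: cycle detected

Cycle: yes


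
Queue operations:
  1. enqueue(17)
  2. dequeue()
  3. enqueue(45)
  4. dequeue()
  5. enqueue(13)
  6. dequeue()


enqueue(17) -> [17]
dequeue()->17, []
enqueue(45) -> [45]
dequeue()->45, []
enqueue(13) -> [13]
dequeue()->13, []

Final queue: []


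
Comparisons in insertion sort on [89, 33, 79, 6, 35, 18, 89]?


Algorithm: insertion sort
Input: [89, 33, 79, 6, 35, 18, 89]
Sorted: [6, 18, 33, 35, 79, 89, 89]

15


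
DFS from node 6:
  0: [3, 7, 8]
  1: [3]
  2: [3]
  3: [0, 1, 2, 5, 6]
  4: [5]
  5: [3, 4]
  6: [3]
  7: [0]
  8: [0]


Visit 6, push [3]
Visit 3, push [5, 2, 1, 0]
Visit 0, push [8, 7]
Visit 7, push []
Visit 8, push []
Visit 1, push []
Visit 2, push []
Visit 5, push [4]
Visit 4, push []

DFS order: [6, 3, 0, 7, 8, 1, 2, 5, 4]


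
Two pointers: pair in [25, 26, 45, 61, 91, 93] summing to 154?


lo=0(25)+hi=5(93)=118
lo=1(26)+hi=5(93)=119
lo=2(45)+hi=5(93)=138
lo=3(61)+hi=5(93)=154

Yes: 61+93=154


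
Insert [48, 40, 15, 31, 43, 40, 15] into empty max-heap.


Insert 48: [48]
Insert 40: [48, 40]
Insert 15: [48, 40, 15]
Insert 31: [48, 40, 15, 31]
Insert 43: [48, 43, 15, 31, 40]
Insert 40: [48, 43, 40, 31, 40, 15]
Insert 15: [48, 43, 40, 31, 40, 15, 15]

Final heap: [48, 43, 40, 31, 40, 15, 15]


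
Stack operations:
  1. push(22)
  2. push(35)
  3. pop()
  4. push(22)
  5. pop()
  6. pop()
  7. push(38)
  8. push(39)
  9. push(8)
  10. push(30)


push(22) -> [22]
push(35) -> [22, 35]
pop()->35, [22]
push(22) -> [22, 22]
pop()->22, [22]
pop()->22, []
push(38) -> [38]
push(39) -> [38, 39]
push(8) -> [38, 39, 8]
push(30) -> [38, 39, 8, 30]

Final stack: [38, 39, 8, 30]


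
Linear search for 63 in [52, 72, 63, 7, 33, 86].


i=0: 52!=63
i=1: 72!=63
i=2: 63==63 found!

Found at 2, 3 comps


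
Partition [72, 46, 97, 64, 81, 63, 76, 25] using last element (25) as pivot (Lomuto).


Pivot: 25
Place pivot at 0: [25, 46, 97, 64, 81, 63, 76, 72]

Partitioned: [25, 46, 97, 64, 81, 63, 76, 72]


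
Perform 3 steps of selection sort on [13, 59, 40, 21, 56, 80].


Initial: [13, 59, 40, 21, 56, 80]
Step 1: min=13 at 0
  Swap: [13, 59, 40, 21, 56, 80]
Step 2: min=21 at 3
  Swap: [13, 21, 40, 59, 56, 80]
Step 3: min=40 at 2
  Swap: [13, 21, 40, 59, 56, 80]

After 3 steps: [13, 21, 40, 59, 56, 80]


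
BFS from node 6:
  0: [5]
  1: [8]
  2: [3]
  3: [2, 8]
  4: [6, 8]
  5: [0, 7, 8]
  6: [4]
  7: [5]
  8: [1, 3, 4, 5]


Visit 6, enqueue [4]
Visit 4, enqueue [8]
Visit 8, enqueue [1, 3, 5]
Visit 1, enqueue []
Visit 3, enqueue [2]
Visit 5, enqueue [0, 7]
Visit 2, enqueue []
Visit 0, enqueue []
Visit 7, enqueue []

BFS order: [6, 4, 8, 1, 3, 5, 2, 0, 7]


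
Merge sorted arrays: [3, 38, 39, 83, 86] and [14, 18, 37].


Take 3 from A
Take 14 from B
Take 18 from B
Take 37 from B

Merged: [3, 14, 18, 37, 38, 39, 83, 86]


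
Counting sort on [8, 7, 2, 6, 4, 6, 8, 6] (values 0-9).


Input: [8, 7, 2, 6, 4, 6, 8, 6]
Counts: [0, 0, 1, 0, 1, 0, 3, 1, 2, 0]

Sorted: [2, 4, 6, 6, 6, 7, 8, 8]


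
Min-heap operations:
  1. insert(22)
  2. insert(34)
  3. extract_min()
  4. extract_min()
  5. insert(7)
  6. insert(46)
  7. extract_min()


insert(22) -> [22]
insert(34) -> [22, 34]
extract_min()->22, [34]
extract_min()->34, []
insert(7) -> [7]
insert(46) -> [7, 46]
extract_min()->7, [46]

Final heap: [46]


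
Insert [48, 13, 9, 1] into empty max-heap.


Insert 48: [48]
Insert 13: [48, 13]
Insert 9: [48, 13, 9]
Insert 1: [48, 13, 9, 1]

Final heap: [48, 13, 9, 1]


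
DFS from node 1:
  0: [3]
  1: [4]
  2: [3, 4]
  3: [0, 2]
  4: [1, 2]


Visit 1, push [4]
Visit 4, push [2]
Visit 2, push [3]
Visit 3, push [0]
Visit 0, push []

DFS order: [1, 4, 2, 3, 0]


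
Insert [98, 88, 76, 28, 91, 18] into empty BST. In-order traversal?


Insert 98: root
Insert 88: L from 98
Insert 76: L from 98 -> L from 88
Insert 28: L from 98 -> L from 88 -> L from 76
Insert 91: L from 98 -> R from 88
Insert 18: L from 98 -> L from 88 -> L from 76 -> L from 28

In-order: [18, 28, 76, 88, 91, 98]


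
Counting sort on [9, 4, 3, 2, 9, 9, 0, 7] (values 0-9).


Input: [9, 4, 3, 2, 9, 9, 0, 7]
Counts: [1, 0, 1, 1, 1, 0, 0, 1, 0, 3]

Sorted: [0, 2, 3, 4, 7, 9, 9, 9]


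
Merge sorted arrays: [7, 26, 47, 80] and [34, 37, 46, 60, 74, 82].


Take 7 from A
Take 26 from A
Take 34 from B
Take 37 from B
Take 46 from B
Take 47 from A
Take 60 from B
Take 74 from B
Take 80 from A

Merged: [7, 26, 34, 37, 46, 47, 60, 74, 80, 82]


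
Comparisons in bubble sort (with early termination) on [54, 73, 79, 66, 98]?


Algorithm: bubble sort (with early termination)
Input: [54, 73, 79, 66, 98]
Sorted: [54, 66, 73, 79, 98]

9


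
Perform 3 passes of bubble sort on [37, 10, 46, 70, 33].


Initial: [37, 10, 46, 70, 33]
Pass 1: [10, 37, 46, 33, 70] (2 swaps)
Pass 2: [10, 37, 33, 46, 70] (1 swaps)
Pass 3: [10, 33, 37, 46, 70] (1 swaps)

After 3 passes: [10, 33, 37, 46, 70]


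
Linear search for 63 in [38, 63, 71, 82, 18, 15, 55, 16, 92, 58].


i=0: 38!=63
i=1: 63==63 found!

Found at 1, 2 comps


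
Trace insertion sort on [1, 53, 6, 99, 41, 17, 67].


Initial: [1, 53, 6, 99, 41, 17, 67]
Insert 53: [1, 53, 6, 99, 41, 17, 67]
Insert 6: [1, 6, 53, 99, 41, 17, 67]
Insert 99: [1, 6, 53, 99, 41, 17, 67]
Insert 41: [1, 6, 41, 53, 99, 17, 67]
Insert 17: [1, 6, 17, 41, 53, 99, 67]
Insert 67: [1, 6, 17, 41, 53, 67, 99]

Sorted: [1, 6, 17, 41, 53, 67, 99]


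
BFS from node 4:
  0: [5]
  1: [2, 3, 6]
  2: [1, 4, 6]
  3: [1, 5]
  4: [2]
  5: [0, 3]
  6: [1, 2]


Visit 4, enqueue [2]
Visit 2, enqueue [1, 6]
Visit 1, enqueue [3]
Visit 6, enqueue []
Visit 3, enqueue [5]
Visit 5, enqueue [0]
Visit 0, enqueue []

BFS order: [4, 2, 1, 6, 3, 5, 0]


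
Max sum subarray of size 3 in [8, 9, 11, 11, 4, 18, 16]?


[0:3]: 28
[1:4]: 31
[2:5]: 26
[3:6]: 33
[4:7]: 38

Max: 38 at [4:7]


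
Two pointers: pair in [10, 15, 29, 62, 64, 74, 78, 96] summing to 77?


lo=0(10)+hi=7(96)=106
lo=0(10)+hi=6(78)=88
lo=0(10)+hi=5(74)=84
lo=0(10)+hi=4(64)=74
lo=1(15)+hi=4(64)=79
lo=1(15)+hi=3(62)=77

Yes: 15+62=77


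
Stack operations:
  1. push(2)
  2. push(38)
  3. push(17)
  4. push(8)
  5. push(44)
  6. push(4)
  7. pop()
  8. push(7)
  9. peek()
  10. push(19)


push(2) -> [2]
push(38) -> [2, 38]
push(17) -> [2, 38, 17]
push(8) -> [2, 38, 17, 8]
push(44) -> [2, 38, 17, 8, 44]
push(4) -> [2, 38, 17, 8, 44, 4]
pop()->4, [2, 38, 17, 8, 44]
push(7) -> [2, 38, 17, 8, 44, 7]
peek()->7
push(19) -> [2, 38, 17, 8, 44, 7, 19]

Final stack: [2, 38, 17, 8, 44, 7, 19]


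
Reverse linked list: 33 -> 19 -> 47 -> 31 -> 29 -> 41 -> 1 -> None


Step 1: curr=33, set curr.next=prev(None) | reversed so far: 33
Step 2: curr=19, set curr.next=prev(33) | reversed so far: 19 -> 33
Step 3: curr=47, set curr.next=prev(19) | reversed so far: 47 -> 19 -> 33
Step 4: curr=31, set curr.next=prev(47) | reversed so far: 31 -> 47 -> 19 -> 33
Step 5: curr=29, set curr.next=prev(31) | reversed so far: 29 -> 31 -> 47 -> 19 -> 33
Step 6: curr=41, set curr.next=prev(29) | reversed so far: 41 -> 29 -> 31 -> 47 -> 19 -> 33
Step 7: curr=1, set curr.next=prev(41) | reversed so far: 1 -> 41 -> 29 -> 31 -> 47 -> 19 -> 33

1 -> 41 -> 29 -> 31 -> 47 -> 19 -> 33 -> None


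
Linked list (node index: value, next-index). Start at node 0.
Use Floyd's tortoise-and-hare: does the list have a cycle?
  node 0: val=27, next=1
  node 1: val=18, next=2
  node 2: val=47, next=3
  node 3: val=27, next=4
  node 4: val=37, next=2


Floyd's tortoise (slow, +1) and hare (fast, +2):
  init: slow=0, fast=0
  step 1: slow=1, fast=2
  step 2: slow=2, fast=4
  step 3: slow=3, fast=3
  slow == fast at node 3: cycle detected

Cycle: yes


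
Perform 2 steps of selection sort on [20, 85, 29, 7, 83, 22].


Initial: [20, 85, 29, 7, 83, 22]
Step 1: min=7 at 3
  Swap: [7, 85, 29, 20, 83, 22]
Step 2: min=20 at 3
  Swap: [7, 20, 29, 85, 83, 22]

After 2 steps: [7, 20, 29, 85, 83, 22]


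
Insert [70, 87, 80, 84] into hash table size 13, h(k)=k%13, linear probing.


Insert 70: h=5 -> slot 5
Insert 87: h=9 -> slot 9
Insert 80: h=2 -> slot 2
Insert 84: h=6 -> slot 6

Table: [None, None, 80, None, None, 70, 84, None, None, 87, None, None, None]


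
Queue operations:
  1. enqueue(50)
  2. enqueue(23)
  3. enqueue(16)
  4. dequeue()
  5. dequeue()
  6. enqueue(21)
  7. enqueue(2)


enqueue(50) -> [50]
enqueue(23) -> [50, 23]
enqueue(16) -> [50, 23, 16]
dequeue()->50, [23, 16]
dequeue()->23, [16]
enqueue(21) -> [16, 21]
enqueue(2) -> [16, 21, 2]

Final queue: [16, 21, 2]


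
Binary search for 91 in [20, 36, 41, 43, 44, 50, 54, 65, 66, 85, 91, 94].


Step 1: lo=0, hi=11, mid=5, val=50
Step 2: lo=6, hi=11, mid=8, val=66
Step 3: lo=9, hi=11, mid=10, val=91

Found at index 10


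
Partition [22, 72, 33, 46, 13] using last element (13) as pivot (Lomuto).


Pivot: 13
Place pivot at 0: [13, 72, 33, 46, 22]

Partitioned: [13, 72, 33, 46, 22]


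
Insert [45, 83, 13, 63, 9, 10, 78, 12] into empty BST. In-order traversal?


Insert 45: root
Insert 83: R from 45
Insert 13: L from 45
Insert 63: R from 45 -> L from 83
Insert 9: L from 45 -> L from 13
Insert 10: L from 45 -> L from 13 -> R from 9
Insert 78: R from 45 -> L from 83 -> R from 63
Insert 12: L from 45 -> L from 13 -> R from 9 -> R from 10

In-order: [9, 10, 12, 13, 45, 63, 78, 83]


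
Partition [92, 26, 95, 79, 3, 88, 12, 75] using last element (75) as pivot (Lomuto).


Pivot: 75
  26 <= 75: swap -> [26, 92, 95, 79, 3, 88, 12, 75]
  3 <= 75: swap -> [26, 3, 95, 79, 92, 88, 12, 75]
  12 <= 75: swap -> [26, 3, 12, 79, 92, 88, 95, 75]
Place pivot at 3: [26, 3, 12, 75, 92, 88, 95, 79]

Partitioned: [26, 3, 12, 75, 92, 88, 95, 79]


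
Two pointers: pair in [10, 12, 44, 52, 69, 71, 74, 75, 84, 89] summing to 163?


lo=0(10)+hi=9(89)=99
lo=1(12)+hi=9(89)=101
lo=2(44)+hi=9(89)=133
lo=3(52)+hi=9(89)=141
lo=4(69)+hi=9(89)=158
lo=5(71)+hi=9(89)=160
lo=6(74)+hi=9(89)=163

Yes: 74+89=163


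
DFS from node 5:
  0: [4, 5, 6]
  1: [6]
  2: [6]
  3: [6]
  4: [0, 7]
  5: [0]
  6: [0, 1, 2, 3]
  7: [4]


Visit 5, push [0]
Visit 0, push [6, 4]
Visit 4, push [7]
Visit 7, push []
Visit 6, push [3, 2, 1]
Visit 1, push []
Visit 2, push []
Visit 3, push []

DFS order: [5, 0, 4, 7, 6, 1, 2, 3]


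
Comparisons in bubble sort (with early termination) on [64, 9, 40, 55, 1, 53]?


Algorithm: bubble sort (with early termination)
Input: [64, 9, 40, 55, 1, 53]
Sorted: [1, 9, 40, 53, 55, 64]

15
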